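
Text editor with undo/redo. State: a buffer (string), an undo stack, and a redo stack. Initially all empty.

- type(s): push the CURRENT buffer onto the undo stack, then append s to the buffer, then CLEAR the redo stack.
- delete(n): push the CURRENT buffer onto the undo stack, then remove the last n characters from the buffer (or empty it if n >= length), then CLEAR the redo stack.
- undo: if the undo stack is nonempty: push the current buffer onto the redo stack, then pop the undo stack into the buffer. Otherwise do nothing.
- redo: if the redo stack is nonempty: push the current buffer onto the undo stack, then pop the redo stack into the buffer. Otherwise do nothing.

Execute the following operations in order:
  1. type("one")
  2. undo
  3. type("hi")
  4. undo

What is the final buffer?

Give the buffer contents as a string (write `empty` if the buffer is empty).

Answer: empty

Derivation:
After op 1 (type): buf='one' undo_depth=1 redo_depth=0
After op 2 (undo): buf='(empty)' undo_depth=0 redo_depth=1
After op 3 (type): buf='hi' undo_depth=1 redo_depth=0
After op 4 (undo): buf='(empty)' undo_depth=0 redo_depth=1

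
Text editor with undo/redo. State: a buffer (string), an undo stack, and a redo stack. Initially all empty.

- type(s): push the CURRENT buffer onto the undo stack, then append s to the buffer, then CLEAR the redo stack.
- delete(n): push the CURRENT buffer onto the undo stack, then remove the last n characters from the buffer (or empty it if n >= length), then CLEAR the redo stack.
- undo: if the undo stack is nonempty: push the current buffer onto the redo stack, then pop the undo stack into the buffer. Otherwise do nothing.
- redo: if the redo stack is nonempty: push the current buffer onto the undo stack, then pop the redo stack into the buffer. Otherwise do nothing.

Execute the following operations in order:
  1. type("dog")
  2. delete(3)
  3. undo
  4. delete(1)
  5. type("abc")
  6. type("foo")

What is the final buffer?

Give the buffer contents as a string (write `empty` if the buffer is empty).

After op 1 (type): buf='dog' undo_depth=1 redo_depth=0
After op 2 (delete): buf='(empty)' undo_depth=2 redo_depth=0
After op 3 (undo): buf='dog' undo_depth=1 redo_depth=1
After op 4 (delete): buf='do' undo_depth=2 redo_depth=0
After op 5 (type): buf='doabc' undo_depth=3 redo_depth=0
After op 6 (type): buf='doabcfoo' undo_depth=4 redo_depth=0

Answer: doabcfoo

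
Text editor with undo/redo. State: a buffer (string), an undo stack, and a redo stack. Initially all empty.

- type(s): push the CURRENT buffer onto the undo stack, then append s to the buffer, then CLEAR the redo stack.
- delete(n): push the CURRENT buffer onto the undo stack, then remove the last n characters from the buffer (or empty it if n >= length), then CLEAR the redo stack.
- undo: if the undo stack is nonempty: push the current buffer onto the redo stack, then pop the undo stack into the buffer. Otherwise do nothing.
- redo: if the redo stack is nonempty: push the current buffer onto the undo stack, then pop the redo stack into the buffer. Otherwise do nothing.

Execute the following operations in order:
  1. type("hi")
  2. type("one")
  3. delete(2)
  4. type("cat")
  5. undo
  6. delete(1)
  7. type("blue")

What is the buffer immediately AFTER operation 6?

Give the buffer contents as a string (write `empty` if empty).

After op 1 (type): buf='hi' undo_depth=1 redo_depth=0
After op 2 (type): buf='hione' undo_depth=2 redo_depth=0
After op 3 (delete): buf='hio' undo_depth=3 redo_depth=0
After op 4 (type): buf='hiocat' undo_depth=4 redo_depth=0
After op 5 (undo): buf='hio' undo_depth=3 redo_depth=1
After op 6 (delete): buf='hi' undo_depth=4 redo_depth=0

Answer: hi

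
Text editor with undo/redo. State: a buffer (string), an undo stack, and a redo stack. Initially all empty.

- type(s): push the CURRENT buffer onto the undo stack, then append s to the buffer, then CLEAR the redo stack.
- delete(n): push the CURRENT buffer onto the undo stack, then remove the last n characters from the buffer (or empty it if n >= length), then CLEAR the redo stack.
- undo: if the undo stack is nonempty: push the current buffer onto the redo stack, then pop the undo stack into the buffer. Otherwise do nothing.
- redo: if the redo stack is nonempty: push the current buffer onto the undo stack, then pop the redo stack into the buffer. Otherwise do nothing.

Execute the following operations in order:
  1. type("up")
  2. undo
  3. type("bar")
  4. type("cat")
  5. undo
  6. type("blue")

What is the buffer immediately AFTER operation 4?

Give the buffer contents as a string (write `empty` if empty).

After op 1 (type): buf='up' undo_depth=1 redo_depth=0
After op 2 (undo): buf='(empty)' undo_depth=0 redo_depth=1
After op 3 (type): buf='bar' undo_depth=1 redo_depth=0
After op 4 (type): buf='barcat' undo_depth=2 redo_depth=0

Answer: barcat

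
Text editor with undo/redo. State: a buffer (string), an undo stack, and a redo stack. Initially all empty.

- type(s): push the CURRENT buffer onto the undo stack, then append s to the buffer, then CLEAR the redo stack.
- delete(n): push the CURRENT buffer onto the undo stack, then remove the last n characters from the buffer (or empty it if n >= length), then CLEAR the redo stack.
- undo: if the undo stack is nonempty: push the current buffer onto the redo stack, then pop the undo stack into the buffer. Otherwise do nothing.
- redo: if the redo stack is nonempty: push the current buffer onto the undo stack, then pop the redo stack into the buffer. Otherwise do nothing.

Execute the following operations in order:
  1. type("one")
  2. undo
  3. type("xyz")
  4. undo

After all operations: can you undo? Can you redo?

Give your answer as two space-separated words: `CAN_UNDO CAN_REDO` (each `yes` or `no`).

After op 1 (type): buf='one' undo_depth=1 redo_depth=0
After op 2 (undo): buf='(empty)' undo_depth=0 redo_depth=1
After op 3 (type): buf='xyz' undo_depth=1 redo_depth=0
After op 4 (undo): buf='(empty)' undo_depth=0 redo_depth=1

Answer: no yes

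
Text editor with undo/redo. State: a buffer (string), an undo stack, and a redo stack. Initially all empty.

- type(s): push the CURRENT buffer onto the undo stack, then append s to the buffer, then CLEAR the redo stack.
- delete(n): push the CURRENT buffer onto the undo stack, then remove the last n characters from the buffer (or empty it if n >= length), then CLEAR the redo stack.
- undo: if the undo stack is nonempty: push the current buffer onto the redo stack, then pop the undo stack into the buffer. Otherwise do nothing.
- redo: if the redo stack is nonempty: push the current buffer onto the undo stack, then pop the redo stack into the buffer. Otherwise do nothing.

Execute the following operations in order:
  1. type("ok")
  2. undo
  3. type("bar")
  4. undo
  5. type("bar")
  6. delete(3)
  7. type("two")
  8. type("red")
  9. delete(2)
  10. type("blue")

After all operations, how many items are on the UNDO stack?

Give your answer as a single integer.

After op 1 (type): buf='ok' undo_depth=1 redo_depth=0
After op 2 (undo): buf='(empty)' undo_depth=0 redo_depth=1
After op 3 (type): buf='bar' undo_depth=1 redo_depth=0
After op 4 (undo): buf='(empty)' undo_depth=0 redo_depth=1
After op 5 (type): buf='bar' undo_depth=1 redo_depth=0
After op 6 (delete): buf='(empty)' undo_depth=2 redo_depth=0
After op 7 (type): buf='two' undo_depth=3 redo_depth=0
After op 8 (type): buf='twored' undo_depth=4 redo_depth=0
After op 9 (delete): buf='twor' undo_depth=5 redo_depth=0
After op 10 (type): buf='tworblue' undo_depth=6 redo_depth=0

Answer: 6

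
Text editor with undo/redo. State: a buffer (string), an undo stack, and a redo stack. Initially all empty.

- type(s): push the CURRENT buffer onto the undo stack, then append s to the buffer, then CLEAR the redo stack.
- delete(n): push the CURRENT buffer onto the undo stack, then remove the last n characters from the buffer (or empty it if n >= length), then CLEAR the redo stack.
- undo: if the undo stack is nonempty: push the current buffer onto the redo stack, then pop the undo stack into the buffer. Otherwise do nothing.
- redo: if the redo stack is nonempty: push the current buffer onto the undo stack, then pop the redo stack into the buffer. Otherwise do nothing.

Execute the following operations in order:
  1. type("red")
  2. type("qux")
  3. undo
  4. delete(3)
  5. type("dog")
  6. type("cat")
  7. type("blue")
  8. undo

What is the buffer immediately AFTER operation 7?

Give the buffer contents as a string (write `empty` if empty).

After op 1 (type): buf='red' undo_depth=1 redo_depth=0
After op 2 (type): buf='redqux' undo_depth=2 redo_depth=0
After op 3 (undo): buf='red' undo_depth=1 redo_depth=1
After op 4 (delete): buf='(empty)' undo_depth=2 redo_depth=0
After op 5 (type): buf='dog' undo_depth=3 redo_depth=0
After op 6 (type): buf='dogcat' undo_depth=4 redo_depth=0
After op 7 (type): buf='dogcatblue' undo_depth=5 redo_depth=0

Answer: dogcatblue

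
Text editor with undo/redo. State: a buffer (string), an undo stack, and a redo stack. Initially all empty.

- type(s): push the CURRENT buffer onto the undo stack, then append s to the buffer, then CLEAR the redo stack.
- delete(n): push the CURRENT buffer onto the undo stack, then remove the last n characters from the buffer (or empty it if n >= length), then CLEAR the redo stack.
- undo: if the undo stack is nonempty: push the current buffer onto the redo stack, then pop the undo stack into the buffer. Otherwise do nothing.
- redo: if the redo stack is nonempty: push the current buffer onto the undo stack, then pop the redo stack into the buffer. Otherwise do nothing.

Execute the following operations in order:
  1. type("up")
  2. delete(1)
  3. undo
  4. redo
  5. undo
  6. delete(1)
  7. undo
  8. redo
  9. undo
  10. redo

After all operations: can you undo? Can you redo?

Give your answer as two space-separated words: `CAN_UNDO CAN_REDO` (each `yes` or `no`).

Answer: yes no

Derivation:
After op 1 (type): buf='up' undo_depth=1 redo_depth=0
After op 2 (delete): buf='u' undo_depth=2 redo_depth=0
After op 3 (undo): buf='up' undo_depth=1 redo_depth=1
After op 4 (redo): buf='u' undo_depth=2 redo_depth=0
After op 5 (undo): buf='up' undo_depth=1 redo_depth=1
After op 6 (delete): buf='u' undo_depth=2 redo_depth=0
After op 7 (undo): buf='up' undo_depth=1 redo_depth=1
After op 8 (redo): buf='u' undo_depth=2 redo_depth=0
After op 9 (undo): buf='up' undo_depth=1 redo_depth=1
After op 10 (redo): buf='u' undo_depth=2 redo_depth=0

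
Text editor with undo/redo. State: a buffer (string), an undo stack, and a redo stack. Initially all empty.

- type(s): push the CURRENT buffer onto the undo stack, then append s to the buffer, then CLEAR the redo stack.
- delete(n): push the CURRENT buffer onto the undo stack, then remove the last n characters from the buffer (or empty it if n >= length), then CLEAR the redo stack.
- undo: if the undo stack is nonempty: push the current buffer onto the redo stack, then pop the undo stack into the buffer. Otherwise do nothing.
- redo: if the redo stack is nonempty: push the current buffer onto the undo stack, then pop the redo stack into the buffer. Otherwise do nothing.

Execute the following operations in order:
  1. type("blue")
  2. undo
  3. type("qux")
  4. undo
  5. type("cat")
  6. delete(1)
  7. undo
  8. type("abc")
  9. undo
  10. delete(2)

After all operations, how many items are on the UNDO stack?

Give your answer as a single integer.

After op 1 (type): buf='blue' undo_depth=1 redo_depth=0
After op 2 (undo): buf='(empty)' undo_depth=0 redo_depth=1
After op 3 (type): buf='qux' undo_depth=1 redo_depth=0
After op 4 (undo): buf='(empty)' undo_depth=0 redo_depth=1
After op 5 (type): buf='cat' undo_depth=1 redo_depth=0
After op 6 (delete): buf='ca' undo_depth=2 redo_depth=0
After op 7 (undo): buf='cat' undo_depth=1 redo_depth=1
After op 8 (type): buf='catabc' undo_depth=2 redo_depth=0
After op 9 (undo): buf='cat' undo_depth=1 redo_depth=1
After op 10 (delete): buf='c' undo_depth=2 redo_depth=0

Answer: 2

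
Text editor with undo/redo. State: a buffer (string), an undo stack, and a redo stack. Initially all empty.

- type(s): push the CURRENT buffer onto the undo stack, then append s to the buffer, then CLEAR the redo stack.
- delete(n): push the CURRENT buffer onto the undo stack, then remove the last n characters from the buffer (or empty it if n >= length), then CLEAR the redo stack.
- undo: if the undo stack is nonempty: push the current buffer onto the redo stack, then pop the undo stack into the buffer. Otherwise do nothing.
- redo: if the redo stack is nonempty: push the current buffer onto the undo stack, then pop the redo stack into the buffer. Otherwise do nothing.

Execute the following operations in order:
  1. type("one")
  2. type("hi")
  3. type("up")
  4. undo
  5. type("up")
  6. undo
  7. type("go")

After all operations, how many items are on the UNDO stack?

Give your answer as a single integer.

After op 1 (type): buf='one' undo_depth=1 redo_depth=0
After op 2 (type): buf='onehi' undo_depth=2 redo_depth=0
After op 3 (type): buf='onehiup' undo_depth=3 redo_depth=0
After op 4 (undo): buf='onehi' undo_depth=2 redo_depth=1
After op 5 (type): buf='onehiup' undo_depth=3 redo_depth=0
After op 6 (undo): buf='onehi' undo_depth=2 redo_depth=1
After op 7 (type): buf='onehigo' undo_depth=3 redo_depth=0

Answer: 3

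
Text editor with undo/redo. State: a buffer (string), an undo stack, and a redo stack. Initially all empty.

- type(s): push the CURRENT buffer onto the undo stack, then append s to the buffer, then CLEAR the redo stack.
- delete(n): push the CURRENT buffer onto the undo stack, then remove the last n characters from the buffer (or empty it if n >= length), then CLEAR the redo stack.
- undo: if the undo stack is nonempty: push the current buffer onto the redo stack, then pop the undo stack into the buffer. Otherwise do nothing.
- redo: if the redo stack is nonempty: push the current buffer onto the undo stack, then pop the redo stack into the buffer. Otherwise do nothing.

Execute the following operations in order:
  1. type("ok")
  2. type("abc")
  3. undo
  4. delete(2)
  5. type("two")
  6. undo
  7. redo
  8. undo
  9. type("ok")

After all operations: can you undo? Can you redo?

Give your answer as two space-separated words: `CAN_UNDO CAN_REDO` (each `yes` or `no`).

Answer: yes no

Derivation:
After op 1 (type): buf='ok' undo_depth=1 redo_depth=0
After op 2 (type): buf='okabc' undo_depth=2 redo_depth=0
After op 3 (undo): buf='ok' undo_depth=1 redo_depth=1
After op 4 (delete): buf='(empty)' undo_depth=2 redo_depth=0
After op 5 (type): buf='two' undo_depth=3 redo_depth=0
After op 6 (undo): buf='(empty)' undo_depth=2 redo_depth=1
After op 7 (redo): buf='two' undo_depth=3 redo_depth=0
After op 8 (undo): buf='(empty)' undo_depth=2 redo_depth=1
After op 9 (type): buf='ok' undo_depth=3 redo_depth=0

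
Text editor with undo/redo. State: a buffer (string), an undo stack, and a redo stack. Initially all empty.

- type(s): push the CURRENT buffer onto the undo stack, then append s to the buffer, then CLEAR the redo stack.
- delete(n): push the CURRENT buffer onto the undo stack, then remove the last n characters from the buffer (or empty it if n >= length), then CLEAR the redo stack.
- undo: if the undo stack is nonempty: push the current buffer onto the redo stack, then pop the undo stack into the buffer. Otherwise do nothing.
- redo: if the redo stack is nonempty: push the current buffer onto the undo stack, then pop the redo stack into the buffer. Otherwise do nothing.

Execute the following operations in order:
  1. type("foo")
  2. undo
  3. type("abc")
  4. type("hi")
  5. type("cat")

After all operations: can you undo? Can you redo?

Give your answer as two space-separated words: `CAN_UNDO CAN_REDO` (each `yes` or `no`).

After op 1 (type): buf='foo' undo_depth=1 redo_depth=0
After op 2 (undo): buf='(empty)' undo_depth=0 redo_depth=1
After op 3 (type): buf='abc' undo_depth=1 redo_depth=0
After op 4 (type): buf='abchi' undo_depth=2 redo_depth=0
After op 5 (type): buf='abchicat' undo_depth=3 redo_depth=0

Answer: yes no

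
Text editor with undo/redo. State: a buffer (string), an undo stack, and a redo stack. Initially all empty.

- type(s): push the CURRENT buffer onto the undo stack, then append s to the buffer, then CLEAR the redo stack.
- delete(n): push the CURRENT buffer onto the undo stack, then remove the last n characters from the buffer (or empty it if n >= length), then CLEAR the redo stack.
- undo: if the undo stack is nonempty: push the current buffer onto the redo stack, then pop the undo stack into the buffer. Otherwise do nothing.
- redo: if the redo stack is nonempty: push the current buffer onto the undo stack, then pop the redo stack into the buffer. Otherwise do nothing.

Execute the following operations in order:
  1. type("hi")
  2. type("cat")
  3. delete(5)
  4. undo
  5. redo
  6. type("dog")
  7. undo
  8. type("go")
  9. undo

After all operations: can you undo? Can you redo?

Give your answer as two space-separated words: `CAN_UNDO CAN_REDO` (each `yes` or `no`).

Answer: yes yes

Derivation:
After op 1 (type): buf='hi' undo_depth=1 redo_depth=0
After op 2 (type): buf='hicat' undo_depth=2 redo_depth=0
After op 3 (delete): buf='(empty)' undo_depth=3 redo_depth=0
After op 4 (undo): buf='hicat' undo_depth=2 redo_depth=1
After op 5 (redo): buf='(empty)' undo_depth=3 redo_depth=0
After op 6 (type): buf='dog' undo_depth=4 redo_depth=0
After op 7 (undo): buf='(empty)' undo_depth=3 redo_depth=1
After op 8 (type): buf='go' undo_depth=4 redo_depth=0
After op 9 (undo): buf='(empty)' undo_depth=3 redo_depth=1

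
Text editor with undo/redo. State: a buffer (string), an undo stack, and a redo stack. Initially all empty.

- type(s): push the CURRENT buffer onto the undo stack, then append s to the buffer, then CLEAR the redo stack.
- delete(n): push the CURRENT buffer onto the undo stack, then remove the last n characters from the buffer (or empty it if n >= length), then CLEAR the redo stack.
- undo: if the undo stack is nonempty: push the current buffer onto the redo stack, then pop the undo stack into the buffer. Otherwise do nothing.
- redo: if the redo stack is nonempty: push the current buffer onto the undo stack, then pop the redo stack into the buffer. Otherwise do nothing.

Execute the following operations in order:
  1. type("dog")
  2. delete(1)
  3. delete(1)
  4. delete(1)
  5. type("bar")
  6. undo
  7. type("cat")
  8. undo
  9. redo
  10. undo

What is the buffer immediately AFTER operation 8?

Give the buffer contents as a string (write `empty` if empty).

Answer: empty

Derivation:
After op 1 (type): buf='dog' undo_depth=1 redo_depth=0
After op 2 (delete): buf='do' undo_depth=2 redo_depth=0
After op 3 (delete): buf='d' undo_depth=3 redo_depth=0
After op 4 (delete): buf='(empty)' undo_depth=4 redo_depth=0
After op 5 (type): buf='bar' undo_depth=5 redo_depth=0
After op 6 (undo): buf='(empty)' undo_depth=4 redo_depth=1
After op 7 (type): buf='cat' undo_depth=5 redo_depth=0
After op 8 (undo): buf='(empty)' undo_depth=4 redo_depth=1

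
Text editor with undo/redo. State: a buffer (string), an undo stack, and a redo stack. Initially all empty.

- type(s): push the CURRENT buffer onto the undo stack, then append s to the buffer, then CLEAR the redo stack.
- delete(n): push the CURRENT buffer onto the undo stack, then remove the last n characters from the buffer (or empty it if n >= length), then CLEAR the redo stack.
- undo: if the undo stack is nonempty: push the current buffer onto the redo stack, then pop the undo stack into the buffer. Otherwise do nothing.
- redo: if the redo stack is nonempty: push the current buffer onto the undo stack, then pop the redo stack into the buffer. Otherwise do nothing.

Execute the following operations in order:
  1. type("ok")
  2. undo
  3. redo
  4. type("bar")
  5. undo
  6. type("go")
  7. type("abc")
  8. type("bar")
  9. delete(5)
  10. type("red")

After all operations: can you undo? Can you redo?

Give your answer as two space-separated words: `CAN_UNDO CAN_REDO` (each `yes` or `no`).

After op 1 (type): buf='ok' undo_depth=1 redo_depth=0
After op 2 (undo): buf='(empty)' undo_depth=0 redo_depth=1
After op 3 (redo): buf='ok' undo_depth=1 redo_depth=0
After op 4 (type): buf='okbar' undo_depth=2 redo_depth=0
After op 5 (undo): buf='ok' undo_depth=1 redo_depth=1
After op 6 (type): buf='okgo' undo_depth=2 redo_depth=0
After op 7 (type): buf='okgoabc' undo_depth=3 redo_depth=0
After op 8 (type): buf='okgoabcbar' undo_depth=4 redo_depth=0
After op 9 (delete): buf='okgoa' undo_depth=5 redo_depth=0
After op 10 (type): buf='okgoared' undo_depth=6 redo_depth=0

Answer: yes no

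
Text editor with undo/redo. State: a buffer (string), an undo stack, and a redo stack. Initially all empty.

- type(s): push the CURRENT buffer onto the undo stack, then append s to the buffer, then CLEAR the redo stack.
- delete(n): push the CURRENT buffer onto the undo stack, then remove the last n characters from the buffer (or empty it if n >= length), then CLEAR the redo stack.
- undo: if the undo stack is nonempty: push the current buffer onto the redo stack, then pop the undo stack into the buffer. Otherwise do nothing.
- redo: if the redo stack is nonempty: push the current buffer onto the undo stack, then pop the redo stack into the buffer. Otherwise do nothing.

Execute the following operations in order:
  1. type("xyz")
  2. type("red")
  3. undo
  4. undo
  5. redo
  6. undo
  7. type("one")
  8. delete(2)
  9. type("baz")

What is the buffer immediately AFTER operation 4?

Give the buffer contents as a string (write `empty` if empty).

Answer: empty

Derivation:
After op 1 (type): buf='xyz' undo_depth=1 redo_depth=0
After op 2 (type): buf='xyzred' undo_depth=2 redo_depth=0
After op 3 (undo): buf='xyz' undo_depth=1 redo_depth=1
After op 4 (undo): buf='(empty)' undo_depth=0 redo_depth=2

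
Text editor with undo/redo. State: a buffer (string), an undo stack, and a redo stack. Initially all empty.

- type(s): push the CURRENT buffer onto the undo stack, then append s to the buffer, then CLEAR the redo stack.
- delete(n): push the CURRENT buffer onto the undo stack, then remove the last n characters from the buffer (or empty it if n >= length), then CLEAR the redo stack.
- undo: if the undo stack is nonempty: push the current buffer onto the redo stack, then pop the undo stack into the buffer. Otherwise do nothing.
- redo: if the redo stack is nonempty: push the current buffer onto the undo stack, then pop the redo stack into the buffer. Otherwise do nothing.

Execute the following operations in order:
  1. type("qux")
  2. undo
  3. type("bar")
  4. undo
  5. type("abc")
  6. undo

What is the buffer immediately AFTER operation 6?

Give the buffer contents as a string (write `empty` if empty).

After op 1 (type): buf='qux' undo_depth=1 redo_depth=0
After op 2 (undo): buf='(empty)' undo_depth=0 redo_depth=1
After op 3 (type): buf='bar' undo_depth=1 redo_depth=0
After op 4 (undo): buf='(empty)' undo_depth=0 redo_depth=1
After op 5 (type): buf='abc' undo_depth=1 redo_depth=0
After op 6 (undo): buf='(empty)' undo_depth=0 redo_depth=1

Answer: empty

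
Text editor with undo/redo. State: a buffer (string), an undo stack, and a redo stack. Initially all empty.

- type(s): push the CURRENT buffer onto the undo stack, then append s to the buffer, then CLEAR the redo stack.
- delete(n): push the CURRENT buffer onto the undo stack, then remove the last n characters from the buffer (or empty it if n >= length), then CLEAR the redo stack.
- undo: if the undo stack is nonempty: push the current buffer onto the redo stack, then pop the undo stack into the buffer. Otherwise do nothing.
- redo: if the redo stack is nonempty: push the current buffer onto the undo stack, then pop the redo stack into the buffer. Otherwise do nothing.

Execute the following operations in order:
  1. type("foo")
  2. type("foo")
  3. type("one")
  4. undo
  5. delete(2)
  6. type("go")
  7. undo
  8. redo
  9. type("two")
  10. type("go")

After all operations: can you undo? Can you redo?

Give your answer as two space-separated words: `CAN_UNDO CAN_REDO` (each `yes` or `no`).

Answer: yes no

Derivation:
After op 1 (type): buf='foo' undo_depth=1 redo_depth=0
After op 2 (type): buf='foofoo' undo_depth=2 redo_depth=0
After op 3 (type): buf='foofooone' undo_depth=3 redo_depth=0
After op 4 (undo): buf='foofoo' undo_depth=2 redo_depth=1
After op 5 (delete): buf='foof' undo_depth=3 redo_depth=0
After op 6 (type): buf='foofgo' undo_depth=4 redo_depth=0
After op 7 (undo): buf='foof' undo_depth=3 redo_depth=1
After op 8 (redo): buf='foofgo' undo_depth=4 redo_depth=0
After op 9 (type): buf='foofgotwo' undo_depth=5 redo_depth=0
After op 10 (type): buf='foofgotwogo' undo_depth=6 redo_depth=0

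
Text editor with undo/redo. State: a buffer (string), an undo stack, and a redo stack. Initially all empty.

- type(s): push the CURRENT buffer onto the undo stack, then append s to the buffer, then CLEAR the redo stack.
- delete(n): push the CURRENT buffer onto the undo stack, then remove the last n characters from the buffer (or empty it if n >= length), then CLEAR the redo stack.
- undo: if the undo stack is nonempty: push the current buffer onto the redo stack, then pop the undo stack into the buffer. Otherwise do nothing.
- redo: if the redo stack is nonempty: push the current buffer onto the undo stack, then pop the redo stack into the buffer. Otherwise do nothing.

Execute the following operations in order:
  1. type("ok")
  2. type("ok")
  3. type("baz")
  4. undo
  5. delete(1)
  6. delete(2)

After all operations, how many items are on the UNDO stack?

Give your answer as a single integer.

Answer: 4

Derivation:
After op 1 (type): buf='ok' undo_depth=1 redo_depth=0
After op 2 (type): buf='okok' undo_depth=2 redo_depth=0
After op 3 (type): buf='okokbaz' undo_depth=3 redo_depth=0
After op 4 (undo): buf='okok' undo_depth=2 redo_depth=1
After op 5 (delete): buf='oko' undo_depth=3 redo_depth=0
After op 6 (delete): buf='o' undo_depth=4 redo_depth=0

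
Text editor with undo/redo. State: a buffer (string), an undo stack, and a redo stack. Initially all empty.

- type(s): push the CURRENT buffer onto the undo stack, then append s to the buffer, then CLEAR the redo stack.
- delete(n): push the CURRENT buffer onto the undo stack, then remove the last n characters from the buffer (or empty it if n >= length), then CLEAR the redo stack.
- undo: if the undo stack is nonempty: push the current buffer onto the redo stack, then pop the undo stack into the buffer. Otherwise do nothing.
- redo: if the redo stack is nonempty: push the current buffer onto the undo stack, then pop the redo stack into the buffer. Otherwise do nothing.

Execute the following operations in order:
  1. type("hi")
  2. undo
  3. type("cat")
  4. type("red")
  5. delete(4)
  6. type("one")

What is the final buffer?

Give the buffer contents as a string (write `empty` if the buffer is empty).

After op 1 (type): buf='hi' undo_depth=1 redo_depth=0
After op 2 (undo): buf='(empty)' undo_depth=0 redo_depth=1
After op 3 (type): buf='cat' undo_depth=1 redo_depth=0
After op 4 (type): buf='catred' undo_depth=2 redo_depth=0
After op 5 (delete): buf='ca' undo_depth=3 redo_depth=0
After op 6 (type): buf='caone' undo_depth=4 redo_depth=0

Answer: caone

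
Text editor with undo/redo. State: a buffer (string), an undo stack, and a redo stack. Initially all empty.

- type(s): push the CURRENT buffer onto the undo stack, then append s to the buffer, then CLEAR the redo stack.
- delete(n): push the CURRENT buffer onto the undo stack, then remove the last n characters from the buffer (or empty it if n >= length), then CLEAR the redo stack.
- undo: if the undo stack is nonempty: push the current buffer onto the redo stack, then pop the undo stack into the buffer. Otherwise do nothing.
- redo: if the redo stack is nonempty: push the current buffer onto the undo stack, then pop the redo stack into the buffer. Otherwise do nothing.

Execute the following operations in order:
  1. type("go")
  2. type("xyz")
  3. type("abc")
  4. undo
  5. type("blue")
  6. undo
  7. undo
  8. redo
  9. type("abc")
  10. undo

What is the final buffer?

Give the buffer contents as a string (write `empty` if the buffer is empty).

After op 1 (type): buf='go' undo_depth=1 redo_depth=0
After op 2 (type): buf='goxyz' undo_depth=2 redo_depth=0
After op 3 (type): buf='goxyzabc' undo_depth=3 redo_depth=0
After op 4 (undo): buf='goxyz' undo_depth=2 redo_depth=1
After op 5 (type): buf='goxyzblue' undo_depth=3 redo_depth=0
After op 6 (undo): buf='goxyz' undo_depth=2 redo_depth=1
After op 7 (undo): buf='go' undo_depth=1 redo_depth=2
After op 8 (redo): buf='goxyz' undo_depth=2 redo_depth=1
After op 9 (type): buf='goxyzabc' undo_depth=3 redo_depth=0
After op 10 (undo): buf='goxyz' undo_depth=2 redo_depth=1

Answer: goxyz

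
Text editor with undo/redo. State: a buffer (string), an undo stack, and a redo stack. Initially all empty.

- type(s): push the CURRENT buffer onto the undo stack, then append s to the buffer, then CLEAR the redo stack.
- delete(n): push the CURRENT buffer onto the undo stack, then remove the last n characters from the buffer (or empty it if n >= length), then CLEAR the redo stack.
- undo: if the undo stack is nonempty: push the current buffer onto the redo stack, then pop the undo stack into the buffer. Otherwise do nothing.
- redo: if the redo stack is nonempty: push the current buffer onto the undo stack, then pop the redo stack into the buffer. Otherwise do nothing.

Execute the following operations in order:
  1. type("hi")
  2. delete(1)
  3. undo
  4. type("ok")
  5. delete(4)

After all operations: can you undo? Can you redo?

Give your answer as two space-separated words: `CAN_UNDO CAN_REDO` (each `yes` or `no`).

Answer: yes no

Derivation:
After op 1 (type): buf='hi' undo_depth=1 redo_depth=0
After op 2 (delete): buf='h' undo_depth=2 redo_depth=0
After op 3 (undo): buf='hi' undo_depth=1 redo_depth=1
After op 4 (type): buf='hiok' undo_depth=2 redo_depth=0
After op 5 (delete): buf='(empty)' undo_depth=3 redo_depth=0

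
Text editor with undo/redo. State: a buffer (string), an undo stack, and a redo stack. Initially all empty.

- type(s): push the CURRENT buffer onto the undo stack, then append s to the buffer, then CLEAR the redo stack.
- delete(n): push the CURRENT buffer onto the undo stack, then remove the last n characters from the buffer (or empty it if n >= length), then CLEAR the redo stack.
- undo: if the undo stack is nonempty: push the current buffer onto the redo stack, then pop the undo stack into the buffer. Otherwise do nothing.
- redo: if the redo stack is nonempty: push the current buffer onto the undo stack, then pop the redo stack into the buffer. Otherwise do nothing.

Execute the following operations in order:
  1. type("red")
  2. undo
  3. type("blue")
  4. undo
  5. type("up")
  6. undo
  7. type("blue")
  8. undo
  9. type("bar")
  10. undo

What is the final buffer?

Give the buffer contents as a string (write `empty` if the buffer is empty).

Answer: empty

Derivation:
After op 1 (type): buf='red' undo_depth=1 redo_depth=0
After op 2 (undo): buf='(empty)' undo_depth=0 redo_depth=1
After op 3 (type): buf='blue' undo_depth=1 redo_depth=0
After op 4 (undo): buf='(empty)' undo_depth=0 redo_depth=1
After op 5 (type): buf='up' undo_depth=1 redo_depth=0
After op 6 (undo): buf='(empty)' undo_depth=0 redo_depth=1
After op 7 (type): buf='blue' undo_depth=1 redo_depth=0
After op 8 (undo): buf='(empty)' undo_depth=0 redo_depth=1
After op 9 (type): buf='bar' undo_depth=1 redo_depth=0
After op 10 (undo): buf='(empty)' undo_depth=0 redo_depth=1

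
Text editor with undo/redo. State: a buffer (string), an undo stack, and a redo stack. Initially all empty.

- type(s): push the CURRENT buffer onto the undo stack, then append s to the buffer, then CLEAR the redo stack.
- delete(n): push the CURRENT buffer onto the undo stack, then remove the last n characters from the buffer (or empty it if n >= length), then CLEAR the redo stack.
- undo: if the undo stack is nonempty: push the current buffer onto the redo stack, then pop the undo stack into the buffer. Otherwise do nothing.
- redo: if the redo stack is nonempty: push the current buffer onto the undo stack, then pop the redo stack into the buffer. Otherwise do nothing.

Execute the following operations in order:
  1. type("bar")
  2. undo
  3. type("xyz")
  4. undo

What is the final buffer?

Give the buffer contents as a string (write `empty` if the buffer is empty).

After op 1 (type): buf='bar' undo_depth=1 redo_depth=0
After op 2 (undo): buf='(empty)' undo_depth=0 redo_depth=1
After op 3 (type): buf='xyz' undo_depth=1 redo_depth=0
After op 4 (undo): buf='(empty)' undo_depth=0 redo_depth=1

Answer: empty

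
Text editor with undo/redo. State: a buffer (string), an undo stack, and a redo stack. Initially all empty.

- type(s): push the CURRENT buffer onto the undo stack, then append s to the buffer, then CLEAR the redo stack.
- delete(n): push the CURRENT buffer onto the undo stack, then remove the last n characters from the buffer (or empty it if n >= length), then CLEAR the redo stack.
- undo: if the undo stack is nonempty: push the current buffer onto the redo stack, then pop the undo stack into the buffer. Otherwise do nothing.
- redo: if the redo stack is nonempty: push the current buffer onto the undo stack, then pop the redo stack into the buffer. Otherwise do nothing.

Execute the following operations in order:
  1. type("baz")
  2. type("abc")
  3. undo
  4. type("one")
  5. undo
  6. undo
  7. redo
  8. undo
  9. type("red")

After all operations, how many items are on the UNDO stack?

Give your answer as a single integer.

After op 1 (type): buf='baz' undo_depth=1 redo_depth=0
After op 2 (type): buf='bazabc' undo_depth=2 redo_depth=0
After op 3 (undo): buf='baz' undo_depth=1 redo_depth=1
After op 4 (type): buf='bazone' undo_depth=2 redo_depth=0
After op 5 (undo): buf='baz' undo_depth=1 redo_depth=1
After op 6 (undo): buf='(empty)' undo_depth=0 redo_depth=2
After op 7 (redo): buf='baz' undo_depth=1 redo_depth=1
After op 8 (undo): buf='(empty)' undo_depth=0 redo_depth=2
After op 9 (type): buf='red' undo_depth=1 redo_depth=0

Answer: 1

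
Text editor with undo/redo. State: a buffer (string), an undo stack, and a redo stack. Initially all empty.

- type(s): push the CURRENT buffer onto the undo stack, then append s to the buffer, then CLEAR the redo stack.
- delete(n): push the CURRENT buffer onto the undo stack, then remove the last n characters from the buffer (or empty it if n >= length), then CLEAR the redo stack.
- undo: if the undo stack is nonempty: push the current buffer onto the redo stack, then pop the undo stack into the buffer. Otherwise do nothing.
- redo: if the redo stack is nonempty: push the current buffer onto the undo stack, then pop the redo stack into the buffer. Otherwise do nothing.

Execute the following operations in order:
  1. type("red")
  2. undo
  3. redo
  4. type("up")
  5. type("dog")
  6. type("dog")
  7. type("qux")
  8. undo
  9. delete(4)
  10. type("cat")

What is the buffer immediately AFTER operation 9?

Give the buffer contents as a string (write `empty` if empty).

After op 1 (type): buf='red' undo_depth=1 redo_depth=0
After op 2 (undo): buf='(empty)' undo_depth=0 redo_depth=1
After op 3 (redo): buf='red' undo_depth=1 redo_depth=0
After op 4 (type): buf='redup' undo_depth=2 redo_depth=0
After op 5 (type): buf='redupdog' undo_depth=3 redo_depth=0
After op 6 (type): buf='redupdogdog' undo_depth=4 redo_depth=0
After op 7 (type): buf='redupdogdogqux' undo_depth=5 redo_depth=0
After op 8 (undo): buf='redupdogdog' undo_depth=4 redo_depth=1
After op 9 (delete): buf='redupdo' undo_depth=5 redo_depth=0

Answer: redupdo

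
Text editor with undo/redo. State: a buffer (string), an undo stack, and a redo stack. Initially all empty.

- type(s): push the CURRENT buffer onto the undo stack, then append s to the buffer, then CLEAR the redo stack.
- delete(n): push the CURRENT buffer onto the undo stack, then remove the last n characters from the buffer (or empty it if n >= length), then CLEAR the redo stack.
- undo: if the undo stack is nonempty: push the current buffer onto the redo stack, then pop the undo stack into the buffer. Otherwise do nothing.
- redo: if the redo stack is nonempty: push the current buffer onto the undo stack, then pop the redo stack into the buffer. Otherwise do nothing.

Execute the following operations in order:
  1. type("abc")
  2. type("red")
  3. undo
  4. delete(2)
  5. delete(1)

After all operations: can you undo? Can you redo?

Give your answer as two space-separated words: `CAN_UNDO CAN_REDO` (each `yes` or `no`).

After op 1 (type): buf='abc' undo_depth=1 redo_depth=0
After op 2 (type): buf='abcred' undo_depth=2 redo_depth=0
After op 3 (undo): buf='abc' undo_depth=1 redo_depth=1
After op 4 (delete): buf='a' undo_depth=2 redo_depth=0
After op 5 (delete): buf='(empty)' undo_depth=3 redo_depth=0

Answer: yes no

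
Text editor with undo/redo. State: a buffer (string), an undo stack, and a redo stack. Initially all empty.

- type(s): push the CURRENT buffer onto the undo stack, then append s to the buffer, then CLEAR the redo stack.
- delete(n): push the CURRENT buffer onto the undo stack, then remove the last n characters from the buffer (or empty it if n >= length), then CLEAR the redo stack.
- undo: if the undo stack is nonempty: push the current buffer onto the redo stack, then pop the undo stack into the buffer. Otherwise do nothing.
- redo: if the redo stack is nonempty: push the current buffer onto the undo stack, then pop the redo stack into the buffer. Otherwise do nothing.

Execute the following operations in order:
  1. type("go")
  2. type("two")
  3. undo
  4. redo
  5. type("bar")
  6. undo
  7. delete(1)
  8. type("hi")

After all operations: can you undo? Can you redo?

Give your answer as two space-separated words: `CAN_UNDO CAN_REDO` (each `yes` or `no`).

Answer: yes no

Derivation:
After op 1 (type): buf='go' undo_depth=1 redo_depth=0
After op 2 (type): buf='gotwo' undo_depth=2 redo_depth=0
After op 3 (undo): buf='go' undo_depth=1 redo_depth=1
After op 4 (redo): buf='gotwo' undo_depth=2 redo_depth=0
After op 5 (type): buf='gotwobar' undo_depth=3 redo_depth=0
After op 6 (undo): buf='gotwo' undo_depth=2 redo_depth=1
After op 7 (delete): buf='gotw' undo_depth=3 redo_depth=0
After op 8 (type): buf='gotwhi' undo_depth=4 redo_depth=0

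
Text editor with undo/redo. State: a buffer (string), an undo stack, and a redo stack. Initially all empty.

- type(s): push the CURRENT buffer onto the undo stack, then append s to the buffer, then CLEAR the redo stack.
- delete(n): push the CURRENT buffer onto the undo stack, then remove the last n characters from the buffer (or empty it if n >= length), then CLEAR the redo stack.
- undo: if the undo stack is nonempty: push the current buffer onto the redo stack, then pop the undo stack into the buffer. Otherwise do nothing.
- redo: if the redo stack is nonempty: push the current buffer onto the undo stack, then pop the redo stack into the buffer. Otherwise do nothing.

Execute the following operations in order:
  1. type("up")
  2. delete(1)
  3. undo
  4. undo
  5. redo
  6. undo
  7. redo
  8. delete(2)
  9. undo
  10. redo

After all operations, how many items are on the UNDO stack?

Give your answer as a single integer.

Answer: 2

Derivation:
After op 1 (type): buf='up' undo_depth=1 redo_depth=0
After op 2 (delete): buf='u' undo_depth=2 redo_depth=0
After op 3 (undo): buf='up' undo_depth=1 redo_depth=1
After op 4 (undo): buf='(empty)' undo_depth=0 redo_depth=2
After op 5 (redo): buf='up' undo_depth=1 redo_depth=1
After op 6 (undo): buf='(empty)' undo_depth=0 redo_depth=2
After op 7 (redo): buf='up' undo_depth=1 redo_depth=1
After op 8 (delete): buf='(empty)' undo_depth=2 redo_depth=0
After op 9 (undo): buf='up' undo_depth=1 redo_depth=1
After op 10 (redo): buf='(empty)' undo_depth=2 redo_depth=0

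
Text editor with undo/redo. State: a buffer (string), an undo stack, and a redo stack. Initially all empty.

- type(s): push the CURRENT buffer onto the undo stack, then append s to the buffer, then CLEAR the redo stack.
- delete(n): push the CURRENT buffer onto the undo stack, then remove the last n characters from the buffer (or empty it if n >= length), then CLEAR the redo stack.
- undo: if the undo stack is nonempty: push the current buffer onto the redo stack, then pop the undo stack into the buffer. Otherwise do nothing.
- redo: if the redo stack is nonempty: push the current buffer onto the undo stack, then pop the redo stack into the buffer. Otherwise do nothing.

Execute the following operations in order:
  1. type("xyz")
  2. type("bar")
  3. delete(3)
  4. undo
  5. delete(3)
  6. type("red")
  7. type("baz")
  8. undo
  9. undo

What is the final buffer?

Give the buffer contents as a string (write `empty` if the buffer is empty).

Answer: xyz

Derivation:
After op 1 (type): buf='xyz' undo_depth=1 redo_depth=0
After op 2 (type): buf='xyzbar' undo_depth=2 redo_depth=0
After op 3 (delete): buf='xyz' undo_depth=3 redo_depth=0
After op 4 (undo): buf='xyzbar' undo_depth=2 redo_depth=1
After op 5 (delete): buf='xyz' undo_depth=3 redo_depth=0
After op 6 (type): buf='xyzred' undo_depth=4 redo_depth=0
After op 7 (type): buf='xyzredbaz' undo_depth=5 redo_depth=0
After op 8 (undo): buf='xyzred' undo_depth=4 redo_depth=1
After op 9 (undo): buf='xyz' undo_depth=3 redo_depth=2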